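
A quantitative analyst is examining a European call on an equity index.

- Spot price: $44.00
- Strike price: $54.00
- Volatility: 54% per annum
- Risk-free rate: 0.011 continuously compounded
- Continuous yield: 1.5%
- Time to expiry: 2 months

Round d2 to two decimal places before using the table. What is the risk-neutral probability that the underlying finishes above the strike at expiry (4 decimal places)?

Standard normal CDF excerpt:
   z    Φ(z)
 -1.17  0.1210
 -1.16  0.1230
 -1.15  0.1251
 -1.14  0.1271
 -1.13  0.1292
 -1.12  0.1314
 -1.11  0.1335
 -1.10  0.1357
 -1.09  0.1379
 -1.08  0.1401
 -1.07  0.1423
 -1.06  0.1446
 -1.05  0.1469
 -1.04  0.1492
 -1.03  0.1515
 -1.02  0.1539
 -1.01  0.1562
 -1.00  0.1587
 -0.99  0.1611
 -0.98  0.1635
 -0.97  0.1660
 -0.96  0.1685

σ√T = 0.54 × 0.4082 = 0.2205
d₁ = [ln(44/54) + (0.011 − 0.015 + 0.54²/2)·0.1667] / 0.2205 = [-0.2048 + 0.0236] / 0.2205 = -0.8218 ≈ -0.82
d₂ = d₁ − σ√T = -0.8218 − 0.2205 = -1.0422 ≈ -1.04
Pr(exercise) under Q = N(d₂) = 0.1492

0.1492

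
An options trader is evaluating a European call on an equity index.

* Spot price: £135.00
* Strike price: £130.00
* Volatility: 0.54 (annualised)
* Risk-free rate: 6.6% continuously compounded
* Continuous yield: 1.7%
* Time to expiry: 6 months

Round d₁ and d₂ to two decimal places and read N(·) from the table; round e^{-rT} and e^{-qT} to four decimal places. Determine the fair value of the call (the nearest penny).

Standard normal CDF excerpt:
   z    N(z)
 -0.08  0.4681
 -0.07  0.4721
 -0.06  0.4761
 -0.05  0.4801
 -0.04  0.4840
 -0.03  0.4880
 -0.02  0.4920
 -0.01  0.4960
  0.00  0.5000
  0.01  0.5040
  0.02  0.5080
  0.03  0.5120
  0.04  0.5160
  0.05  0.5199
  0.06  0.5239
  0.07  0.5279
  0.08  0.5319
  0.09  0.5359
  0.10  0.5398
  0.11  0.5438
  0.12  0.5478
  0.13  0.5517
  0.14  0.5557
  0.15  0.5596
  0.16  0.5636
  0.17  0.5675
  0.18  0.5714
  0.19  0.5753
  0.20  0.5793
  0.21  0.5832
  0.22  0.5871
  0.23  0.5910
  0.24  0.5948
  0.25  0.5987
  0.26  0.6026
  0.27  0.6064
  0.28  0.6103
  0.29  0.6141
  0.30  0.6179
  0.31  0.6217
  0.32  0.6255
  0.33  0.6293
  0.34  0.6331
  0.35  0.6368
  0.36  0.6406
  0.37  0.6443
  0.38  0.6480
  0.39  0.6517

£23.86

σ√T = 0.54·√0.5 = 0.3818
d₁ = [ln(135/130) + (0.066 − 0.017 + ½·0.54²)·0.5] / (σ√T) = (0.0377 + 0.0974) / 0.3818 = 0.3539 → 0.35
d₂ = 0.3539 − 0.3818 = -0.0279 → -0.03
e^(−qT) = e^(−0.017·0.5) = 0.9915;  e^(−rT) = e^(−0.066·0.5) = 0.9675
N(d₁) = N(0.35) = 0.6368;  N(d₂) = N(-0.03) = 0.4880
C = 135·0.9915·0.6368 − 130·0.9675·0.4880 = 85.2373 − 61.3782 = 23.8591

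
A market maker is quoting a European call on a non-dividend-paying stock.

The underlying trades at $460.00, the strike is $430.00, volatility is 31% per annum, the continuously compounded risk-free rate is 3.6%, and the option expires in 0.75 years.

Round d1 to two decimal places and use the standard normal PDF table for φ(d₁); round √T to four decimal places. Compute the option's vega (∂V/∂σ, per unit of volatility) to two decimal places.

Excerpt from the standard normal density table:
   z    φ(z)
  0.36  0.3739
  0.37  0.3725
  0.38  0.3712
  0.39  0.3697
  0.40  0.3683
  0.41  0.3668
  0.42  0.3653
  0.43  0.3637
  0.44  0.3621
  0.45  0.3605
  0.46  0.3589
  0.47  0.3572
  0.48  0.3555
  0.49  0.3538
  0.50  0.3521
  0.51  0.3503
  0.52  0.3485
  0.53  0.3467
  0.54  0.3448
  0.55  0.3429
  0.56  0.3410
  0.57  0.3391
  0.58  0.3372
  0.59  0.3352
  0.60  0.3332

140.94

σ√T = 0.31 × 0.8660 = 0.2685
d₁ = [ln(460/430) + (0.036 + ½·0.31²)·0.75] / (σ√T) = (0.0674 + 0.0630) / 0.2685 = 0.4860 → 0.49
√T = √0.75 = 0.8660
φ(d₁) = φ(0.49) = 0.3538
vega = S·φ(d₁)·√T = 460·0.3538·0.8660 = 140.9398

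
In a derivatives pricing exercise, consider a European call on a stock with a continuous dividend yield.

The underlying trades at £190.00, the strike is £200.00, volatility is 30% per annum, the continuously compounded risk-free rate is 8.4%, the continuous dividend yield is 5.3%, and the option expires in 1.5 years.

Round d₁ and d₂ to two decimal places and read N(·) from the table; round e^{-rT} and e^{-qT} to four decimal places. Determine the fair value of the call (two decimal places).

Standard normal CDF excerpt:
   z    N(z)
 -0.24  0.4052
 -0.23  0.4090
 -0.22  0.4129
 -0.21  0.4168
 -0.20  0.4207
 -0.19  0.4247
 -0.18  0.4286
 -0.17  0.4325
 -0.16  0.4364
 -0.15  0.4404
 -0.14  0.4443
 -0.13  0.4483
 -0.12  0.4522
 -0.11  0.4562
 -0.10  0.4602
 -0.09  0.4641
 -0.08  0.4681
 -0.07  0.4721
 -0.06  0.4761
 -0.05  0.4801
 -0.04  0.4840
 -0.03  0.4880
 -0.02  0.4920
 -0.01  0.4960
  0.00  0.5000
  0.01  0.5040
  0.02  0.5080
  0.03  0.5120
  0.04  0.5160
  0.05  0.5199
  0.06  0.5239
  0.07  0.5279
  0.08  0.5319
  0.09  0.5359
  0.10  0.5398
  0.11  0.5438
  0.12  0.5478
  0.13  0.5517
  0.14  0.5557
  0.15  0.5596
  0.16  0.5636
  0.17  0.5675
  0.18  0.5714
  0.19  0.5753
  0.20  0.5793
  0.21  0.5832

T = 1.5;  σ√T = 0.3674
d₁ = [ln(190/200) + (0.084 − 0.053 + 0.3²/2)·1.5] / 0.3674 = [-0.0513 + 0.1140] / 0.3674 = 0.1707 → 0.17
d₂ = d₁ − σ√T = 0.1707 − 0.3674 = -0.1968 → -0.20
exp(−qT) = exp(−0.053·1.5) = 0.9236;  exp(−rT) = exp(−0.084·1.5) = 0.8816
C = 190·0.9236·N(0.17) − 200·0.8816·N(-0.20) = 190·0.9236·0.5675 − 200·0.8816·0.4207 = 99.5872 − 74.1778 = 25.4093

£25.41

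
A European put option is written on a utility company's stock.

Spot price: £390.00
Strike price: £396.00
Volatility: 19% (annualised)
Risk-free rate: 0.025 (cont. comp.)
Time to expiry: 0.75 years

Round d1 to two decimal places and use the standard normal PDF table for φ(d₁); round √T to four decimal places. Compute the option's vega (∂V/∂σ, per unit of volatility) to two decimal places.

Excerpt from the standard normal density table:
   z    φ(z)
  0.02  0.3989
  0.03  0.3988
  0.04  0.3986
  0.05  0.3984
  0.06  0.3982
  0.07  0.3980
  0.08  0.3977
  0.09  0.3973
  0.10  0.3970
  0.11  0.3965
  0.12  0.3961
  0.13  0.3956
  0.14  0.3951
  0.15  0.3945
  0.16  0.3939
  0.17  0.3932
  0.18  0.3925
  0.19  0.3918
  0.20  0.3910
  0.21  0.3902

T = 0.75;  σ√T = 0.1645
ln(S/K) + (r + σ²/2)T = ln(390/396) + (0.025 + 0.19²/2)·0.75 = -0.0153 + 0.0323 = 0.0170
d₁ = 0.0170 / 0.1645 = 0.1034 ⇒ 0.10
√T = √0.75 = 0.8660
φ(d₁) = φ(0.10) = 0.3970
vega = S·φ(d₁)·√T = 390·0.3970·0.8660 = 134.0828
(The call has the same vega.)

134.08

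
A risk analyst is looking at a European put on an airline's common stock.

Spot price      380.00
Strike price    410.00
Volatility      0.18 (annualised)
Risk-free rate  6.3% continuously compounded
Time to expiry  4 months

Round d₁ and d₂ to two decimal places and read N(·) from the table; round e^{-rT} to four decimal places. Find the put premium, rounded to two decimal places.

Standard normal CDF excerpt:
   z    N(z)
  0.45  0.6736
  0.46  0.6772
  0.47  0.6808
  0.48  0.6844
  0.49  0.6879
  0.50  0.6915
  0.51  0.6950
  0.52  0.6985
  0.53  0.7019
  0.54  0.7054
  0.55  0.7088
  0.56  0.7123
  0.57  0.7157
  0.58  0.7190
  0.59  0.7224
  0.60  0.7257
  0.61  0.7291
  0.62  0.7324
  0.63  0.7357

28.59

T = 0.3333;  σ√T = 0.1039
d₁ = [ln(380/410) + (0.063 + 0.18²/2)·0.3333] / 0.1039 = [-0.0760 + 0.0264] / 0.1039 = -0.4771 which rounds to -0.48
d₂ = d₁ − σ√T = -0.4771 − 0.1039 = -0.5811 which rounds to -0.58
e^(−rT) = e^(−0.063·0.3333) = 0.9792
P = 410·0.9792·N(0.58) − 380·N(0.48) = 410·0.9792·0.7190 − 380·0.6844 = 288.6584 − 260.0720 = 28.5864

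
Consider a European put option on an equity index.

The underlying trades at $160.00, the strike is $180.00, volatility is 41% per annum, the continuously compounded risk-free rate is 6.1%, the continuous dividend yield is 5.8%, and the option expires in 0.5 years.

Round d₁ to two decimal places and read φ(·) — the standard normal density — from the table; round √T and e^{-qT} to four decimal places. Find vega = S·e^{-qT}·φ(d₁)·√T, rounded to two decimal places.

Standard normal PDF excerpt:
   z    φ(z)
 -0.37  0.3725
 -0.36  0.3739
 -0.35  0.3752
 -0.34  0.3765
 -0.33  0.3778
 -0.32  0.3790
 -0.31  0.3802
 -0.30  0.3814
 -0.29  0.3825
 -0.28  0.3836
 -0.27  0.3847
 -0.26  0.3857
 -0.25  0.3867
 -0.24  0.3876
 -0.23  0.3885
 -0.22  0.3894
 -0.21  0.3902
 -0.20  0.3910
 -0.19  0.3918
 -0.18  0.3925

42.39

T = 0.5;  σ√T = 0.2899
d₁ = [ln(160/180) + (0.061 − 0.058 + 0.41²/2)·0.5] / 0.2899 = [-0.1178 + 0.0435] / 0.2899 = -0.2561 ≈ -0.26
√T = √0.5 = 0.7071
φ(d₁) = φ(-0.26) = 0.3857
e^(−qT) = e^(−0.058·0.5) = 0.9714
vega = S·e^(−qT)·φ(d₁)·√T = 160·0.9714·0.3857·0.7071 = 42.3885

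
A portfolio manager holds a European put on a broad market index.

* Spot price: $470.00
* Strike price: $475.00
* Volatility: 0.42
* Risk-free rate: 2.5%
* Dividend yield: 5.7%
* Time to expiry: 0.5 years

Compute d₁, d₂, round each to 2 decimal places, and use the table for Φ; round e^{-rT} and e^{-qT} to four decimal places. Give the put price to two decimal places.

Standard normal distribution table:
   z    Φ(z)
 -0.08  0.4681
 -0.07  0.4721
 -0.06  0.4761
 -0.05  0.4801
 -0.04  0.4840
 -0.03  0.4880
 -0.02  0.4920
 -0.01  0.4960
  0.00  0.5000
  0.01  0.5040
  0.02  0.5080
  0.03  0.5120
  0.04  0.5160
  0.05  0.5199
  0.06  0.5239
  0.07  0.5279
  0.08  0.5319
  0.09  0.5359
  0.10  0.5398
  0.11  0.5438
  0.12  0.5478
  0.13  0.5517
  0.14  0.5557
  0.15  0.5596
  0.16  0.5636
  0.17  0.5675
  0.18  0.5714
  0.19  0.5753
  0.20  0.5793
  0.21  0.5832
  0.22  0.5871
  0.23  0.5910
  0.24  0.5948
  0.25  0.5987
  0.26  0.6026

$61.55

T = 0.5;  σ√T = 0.2970
d₁ = [ln(470/475) + (0.025 − 0.057 + 0.42²/2)·0.5] / 0.2970 = [-0.0106 + 0.0281] / 0.2970 = 0.0590 → 0.06
d₂ = d₁ − σ√T = 0.0590 − 0.2970 = -0.2380 → -0.24
e^(−qT) = e^(−0.057·0.5) = 0.9719;  e^(−rT) = e^(−0.025·0.5) = 0.9876
N(−d₂) = N(0.24) = 0.5948;  N(−d₁) = N(-0.06) = 0.4761
P = 475·0.9876·0.5948 − 470·0.9719·0.4761 = 279.0266 − 217.4791 = 61.5475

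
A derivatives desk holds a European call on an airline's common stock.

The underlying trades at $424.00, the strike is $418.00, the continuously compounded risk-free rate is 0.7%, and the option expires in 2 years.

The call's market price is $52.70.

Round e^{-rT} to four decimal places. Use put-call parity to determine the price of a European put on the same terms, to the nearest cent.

$40.89

e^(−rT) = e^(−0.007·2) = 0.9861
Put-call parity: C − P = S − K·e^(−rT) = 424 − 418·0.9861 = 424 − 412.1898 = 11.8102
P = C − (C − P) = 52.70 − (11.8102) = 40.8898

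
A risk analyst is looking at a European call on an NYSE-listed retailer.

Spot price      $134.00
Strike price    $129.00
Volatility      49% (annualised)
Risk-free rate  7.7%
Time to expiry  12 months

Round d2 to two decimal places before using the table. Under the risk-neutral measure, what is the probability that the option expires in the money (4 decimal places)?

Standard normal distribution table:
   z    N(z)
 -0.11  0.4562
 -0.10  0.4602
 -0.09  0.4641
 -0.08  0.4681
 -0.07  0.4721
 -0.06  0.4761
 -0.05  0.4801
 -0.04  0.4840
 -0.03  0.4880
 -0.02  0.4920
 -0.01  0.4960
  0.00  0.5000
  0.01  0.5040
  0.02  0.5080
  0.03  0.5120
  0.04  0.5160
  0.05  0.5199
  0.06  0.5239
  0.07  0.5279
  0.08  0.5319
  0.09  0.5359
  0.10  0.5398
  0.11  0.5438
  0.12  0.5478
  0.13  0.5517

σ√T = 0.49 × 1.0000 = 0.4900
d₁ = [ln(134/129) + (0.077 + 0.49²/2)·1] / 0.4900 = [0.0380 + 0.1971] / 0.4900 = 0.4797 ⇒ 0.48
d₂ = d₁ − σ√T = 0.4797 − 0.4900 = -0.0103 ⇒ -0.01
Pr(exercise) under Q = N(d₂) = 0.4960

0.4960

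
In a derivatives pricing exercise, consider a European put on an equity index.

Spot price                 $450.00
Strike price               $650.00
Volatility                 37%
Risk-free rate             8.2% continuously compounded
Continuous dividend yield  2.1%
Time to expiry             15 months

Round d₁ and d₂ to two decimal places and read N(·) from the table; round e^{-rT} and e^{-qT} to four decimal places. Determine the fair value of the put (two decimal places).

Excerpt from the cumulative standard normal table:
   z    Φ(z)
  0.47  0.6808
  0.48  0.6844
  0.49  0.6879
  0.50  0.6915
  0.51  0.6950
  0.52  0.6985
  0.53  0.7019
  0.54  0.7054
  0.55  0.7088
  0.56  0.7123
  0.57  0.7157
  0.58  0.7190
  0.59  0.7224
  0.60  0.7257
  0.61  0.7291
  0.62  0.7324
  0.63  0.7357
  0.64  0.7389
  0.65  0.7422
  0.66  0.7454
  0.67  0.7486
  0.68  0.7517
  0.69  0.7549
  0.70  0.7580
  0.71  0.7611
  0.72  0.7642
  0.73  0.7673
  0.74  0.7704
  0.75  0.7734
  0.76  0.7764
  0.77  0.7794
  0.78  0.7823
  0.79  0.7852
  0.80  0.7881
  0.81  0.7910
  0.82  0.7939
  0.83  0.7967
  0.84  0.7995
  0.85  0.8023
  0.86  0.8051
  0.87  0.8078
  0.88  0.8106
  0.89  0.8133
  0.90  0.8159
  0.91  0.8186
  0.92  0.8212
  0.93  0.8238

T = 1.25;  σ√T = 0.4137
d₁ = [ln(450/650) + (0.082 − 0.021 + 0.37²/2)·1.25] / 0.4137 = [-0.3677 + 0.1618] / 0.4137 = -0.4978 ≈ -0.50
d₂ = d₁ − σ√T = -0.4978 − 0.4137 = -0.9114 ≈ -0.91
exp(−qT) = exp(−0.021·1.25) = 0.9741;  exp(−rT) = exp(−0.082·1.25) = 0.9026
N(−d₂) = N(0.91) = 0.8186;  N(−d₁) = N(0.50) = 0.6915
P = 650·0.9026·0.8186 − 450·0.9741·0.6915 = 480.2644 − 303.1156 = 177.1489

$177.15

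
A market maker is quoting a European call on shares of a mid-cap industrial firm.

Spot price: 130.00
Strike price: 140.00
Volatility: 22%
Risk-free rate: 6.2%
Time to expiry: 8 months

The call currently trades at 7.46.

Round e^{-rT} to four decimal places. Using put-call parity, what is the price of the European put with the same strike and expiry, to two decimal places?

11.79

exp(−rT) = exp(−0.062·0.6667) = 0.9595
Put-call parity: C − P = S − K·e^(−rT) = 130 − 140·0.9595 = 130 − 134.3300 = -4.3300
P = C − (C − P) = 7.46 − (-4.3300) = 11.7900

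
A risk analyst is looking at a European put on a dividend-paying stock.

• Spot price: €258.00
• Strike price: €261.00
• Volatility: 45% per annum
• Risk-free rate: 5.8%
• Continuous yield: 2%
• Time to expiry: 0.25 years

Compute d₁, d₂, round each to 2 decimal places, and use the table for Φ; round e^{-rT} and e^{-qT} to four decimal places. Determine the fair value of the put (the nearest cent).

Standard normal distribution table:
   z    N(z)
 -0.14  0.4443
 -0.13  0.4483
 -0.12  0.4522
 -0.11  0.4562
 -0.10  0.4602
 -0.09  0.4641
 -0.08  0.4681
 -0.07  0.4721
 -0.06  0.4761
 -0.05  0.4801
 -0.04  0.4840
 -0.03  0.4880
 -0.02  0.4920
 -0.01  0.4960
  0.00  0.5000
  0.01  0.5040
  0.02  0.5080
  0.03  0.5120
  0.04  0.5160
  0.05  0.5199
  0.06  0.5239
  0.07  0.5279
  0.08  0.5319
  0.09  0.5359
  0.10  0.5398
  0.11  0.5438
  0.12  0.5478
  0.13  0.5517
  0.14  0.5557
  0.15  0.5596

T = 0.25;  σ√T = 0.2250
d₁ = [ln(258/261) + (0.058 − 0.02 + 0.45²/2)·0.25] / 0.2250 = [-0.0116 + 0.0348] / 0.2250 = 0.1033 ⇒ 0.10
d₂ = d₁ − σ√T = 0.1033 − 0.2250 = -0.1217 ⇒ -0.12
exp(−qT) = exp(−0.02·0.25) = 0.9950;  exp(−rT) = exp(−0.058·0.25) = 0.9856
P = 261·0.9856·N(0.12) − 258·0.9950·N(-0.10) = 261·0.9856·0.5478 − 258·0.9950·0.4602 = 140.9169 − 118.1379 = 22.7790

€22.78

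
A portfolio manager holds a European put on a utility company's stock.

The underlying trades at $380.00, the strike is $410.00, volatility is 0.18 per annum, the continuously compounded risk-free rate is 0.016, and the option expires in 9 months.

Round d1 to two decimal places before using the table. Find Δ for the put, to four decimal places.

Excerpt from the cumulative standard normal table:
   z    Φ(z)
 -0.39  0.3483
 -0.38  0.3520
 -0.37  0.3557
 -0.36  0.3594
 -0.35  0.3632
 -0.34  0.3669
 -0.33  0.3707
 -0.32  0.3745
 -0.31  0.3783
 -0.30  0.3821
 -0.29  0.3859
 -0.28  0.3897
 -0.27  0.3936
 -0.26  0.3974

-0.6293

T = 0.75;  σ√T = 0.1559
d₁ = [ln(380/410) + (0.016 + 0.18²/2)·0.75] / 0.1559 = [-0.0760 + 0.0241] / 0.1559 = -0.3325 ⇒ -0.33
N(d₁) = N(-0.33) = 0.3707
Δ_put = N(d₁) − 1 = 0.3707 − 1 = -0.6293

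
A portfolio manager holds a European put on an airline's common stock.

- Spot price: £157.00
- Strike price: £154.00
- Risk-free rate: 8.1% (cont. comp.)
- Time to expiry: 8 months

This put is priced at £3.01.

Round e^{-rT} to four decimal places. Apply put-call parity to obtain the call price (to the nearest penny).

exp(−rT) = exp(−0.081·0.6667) = 0.9474
Put-call parity: C − P = S − K·e^(−rT) = 157 − 154·0.9474 = 157 − 145.8996 = 11.1004
C = P + (C − P) = 3.01 + (11.1004) = 14.1104

£14.11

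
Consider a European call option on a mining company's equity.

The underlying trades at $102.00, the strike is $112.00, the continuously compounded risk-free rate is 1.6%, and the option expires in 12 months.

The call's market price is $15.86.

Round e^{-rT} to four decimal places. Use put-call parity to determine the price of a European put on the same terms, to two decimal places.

$24.08

e^(−rT) = e^(−0.016·1) = 0.9841
Put-call parity: C − P = S − K·e^(−rT) = 102 − 112·0.9841 = 102 − 110.2192 = -8.2192
P = C − (C − P) = 15.86 − (-8.2192) = 24.0792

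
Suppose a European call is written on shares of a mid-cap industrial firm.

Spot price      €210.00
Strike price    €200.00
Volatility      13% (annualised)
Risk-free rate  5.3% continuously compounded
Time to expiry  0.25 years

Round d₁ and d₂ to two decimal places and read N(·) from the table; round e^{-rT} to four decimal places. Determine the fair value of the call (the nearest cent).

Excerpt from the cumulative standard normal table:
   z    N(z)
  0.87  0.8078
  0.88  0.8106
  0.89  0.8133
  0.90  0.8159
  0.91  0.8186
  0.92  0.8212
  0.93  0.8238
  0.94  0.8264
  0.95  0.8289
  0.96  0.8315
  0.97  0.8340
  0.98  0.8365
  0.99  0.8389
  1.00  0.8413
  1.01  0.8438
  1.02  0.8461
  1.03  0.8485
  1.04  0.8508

T = 0.25;  σ√T = 0.0650
d₁ = [ln(210/200) + (0.053 + 0.13²/2)·0.25] / 0.0650 = [0.0488 + 0.0154] / 0.0650 = 0.9870 ≈ 0.99
d₂ = d₁ − σ√T = 0.9870 − 0.0650 = 0.9220 ≈ 0.92
exp(−rT) = exp(−0.053·0.25) = 0.9868
C = 210·N(0.99) − 200·0.9868·N(0.92) = 210·0.8389 − 200·0.9868·0.8212 = 176.1690 − 162.0720 = 14.0970

€14.10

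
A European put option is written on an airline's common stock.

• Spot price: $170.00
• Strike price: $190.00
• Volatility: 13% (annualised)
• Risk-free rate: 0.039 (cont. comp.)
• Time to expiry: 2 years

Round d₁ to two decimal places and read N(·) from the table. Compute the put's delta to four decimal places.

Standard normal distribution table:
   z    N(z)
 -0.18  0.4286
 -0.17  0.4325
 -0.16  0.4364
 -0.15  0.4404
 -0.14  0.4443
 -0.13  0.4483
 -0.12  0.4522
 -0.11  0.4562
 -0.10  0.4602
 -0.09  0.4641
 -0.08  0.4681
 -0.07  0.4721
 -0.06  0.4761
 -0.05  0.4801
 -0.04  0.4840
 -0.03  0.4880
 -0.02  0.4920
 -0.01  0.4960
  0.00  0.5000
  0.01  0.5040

σ√T = 0.13 × 1.4142 = 0.1838
d₁ = [ln(170/190) + (0.039 + 0.13²/2)·2] / 0.1838 = [-0.1112 + 0.0949] / 0.1838 = -0.0888 → -0.09
N(d₁) = N(-0.09) = 0.4641
Δ_put = N(d₁) − 1 = 0.4641 − 1 = -0.5359

-0.5359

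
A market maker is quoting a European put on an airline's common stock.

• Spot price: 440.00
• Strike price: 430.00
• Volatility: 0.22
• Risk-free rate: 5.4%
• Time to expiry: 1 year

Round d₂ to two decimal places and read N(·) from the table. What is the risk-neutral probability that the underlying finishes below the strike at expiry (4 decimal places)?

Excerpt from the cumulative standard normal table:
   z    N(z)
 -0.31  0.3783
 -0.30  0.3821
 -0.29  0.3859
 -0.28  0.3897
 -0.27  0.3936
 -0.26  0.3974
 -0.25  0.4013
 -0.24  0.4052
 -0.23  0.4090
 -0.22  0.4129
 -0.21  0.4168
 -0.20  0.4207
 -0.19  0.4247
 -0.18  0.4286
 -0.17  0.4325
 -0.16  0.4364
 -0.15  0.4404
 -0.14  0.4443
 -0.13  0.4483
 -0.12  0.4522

σ√T = 0.22 × 1.0000 = 0.2200
d₁ = [ln(440/430) + (0.054 + ½·0.22²)·1] / (σ√T) = (0.0230 + 0.0782) / 0.2200 = 0.4600 ⇒ 0.46
d₂ = 0.4600 − 0.2200 = 0.2400 ⇒ 0.24
Pr(exercise) under Q = N(−d₂) = N(-0.24) = 0.4052

0.4052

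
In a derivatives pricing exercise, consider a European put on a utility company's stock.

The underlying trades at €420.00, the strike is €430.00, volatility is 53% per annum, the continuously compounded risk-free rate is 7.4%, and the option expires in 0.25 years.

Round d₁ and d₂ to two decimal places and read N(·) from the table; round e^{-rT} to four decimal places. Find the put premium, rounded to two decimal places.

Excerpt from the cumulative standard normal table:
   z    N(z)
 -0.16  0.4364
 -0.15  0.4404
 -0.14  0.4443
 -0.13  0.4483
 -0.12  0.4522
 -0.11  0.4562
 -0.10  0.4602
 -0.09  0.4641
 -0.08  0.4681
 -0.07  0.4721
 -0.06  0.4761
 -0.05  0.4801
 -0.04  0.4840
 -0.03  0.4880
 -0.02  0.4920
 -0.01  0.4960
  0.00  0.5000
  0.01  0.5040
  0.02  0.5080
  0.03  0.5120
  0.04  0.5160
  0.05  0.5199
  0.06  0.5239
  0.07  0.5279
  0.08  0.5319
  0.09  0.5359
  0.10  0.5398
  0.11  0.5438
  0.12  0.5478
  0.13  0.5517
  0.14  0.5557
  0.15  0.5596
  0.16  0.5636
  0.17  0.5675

€44.62

σ√T = 0.53 × 0.5000 = 0.2650
d₁ = [ln(420/430) + (0.074 + 0.53²/2)·0.25] / 0.2650 = [-0.0235 + 0.0536] / 0.2650 = 0.1135 ≈ 0.11
d₂ = d₁ − σ√T = 0.1135 − 0.2650 = -0.1515 ≈ -0.15
e^(−rT) = e^(−0.074·0.25) = 0.9817
P = 430·0.9817·N(0.15) − 420·N(-0.11) = 430·0.9817·0.5596 − 420·0.4562 = 236.2245 − 191.6040 = 44.6205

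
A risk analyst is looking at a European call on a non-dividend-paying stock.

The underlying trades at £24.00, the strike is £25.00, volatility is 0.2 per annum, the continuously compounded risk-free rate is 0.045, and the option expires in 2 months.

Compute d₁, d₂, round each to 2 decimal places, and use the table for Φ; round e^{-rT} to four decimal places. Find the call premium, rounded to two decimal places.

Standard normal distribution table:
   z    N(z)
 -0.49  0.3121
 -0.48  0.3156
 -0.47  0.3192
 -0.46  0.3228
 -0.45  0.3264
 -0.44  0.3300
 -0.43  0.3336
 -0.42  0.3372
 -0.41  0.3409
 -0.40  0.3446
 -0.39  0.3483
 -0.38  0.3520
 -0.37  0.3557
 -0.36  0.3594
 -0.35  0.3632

σ√T = 0.2 × 0.4082 = 0.0816
d₁ = [ln(24/25) + (0.045 + ½·0.2²)·0.1667] / (σ√T) = (-0.0408 + 0.0108) / 0.0816 = -0.3673 which rounds to -0.37
d₂ = -0.3673 − 0.0816 = -0.4489 which rounds to -0.45
e^(−rT) = e^(−0.045·0.1667) = 0.9925
C = 24·N(-0.37) − 25·0.9925·N(-0.45) = 24·0.3557 − 25·0.9925·0.3264 = 8.5368 − 8.0988 = 0.4380

£0.44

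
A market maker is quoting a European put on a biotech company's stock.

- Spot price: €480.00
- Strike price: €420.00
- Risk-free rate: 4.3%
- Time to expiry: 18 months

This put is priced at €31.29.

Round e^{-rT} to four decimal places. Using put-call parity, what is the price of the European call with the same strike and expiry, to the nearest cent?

€117.54

exp(−rT) = exp(−0.043·1.5) = 0.9375
Put-call parity: C − P = S − K·e^(−rT) = 480 − 420·0.9375 = 480 − 393.7500 = 86.2500
C = P + (C − P) = 31.29 + (86.2500) = 117.5400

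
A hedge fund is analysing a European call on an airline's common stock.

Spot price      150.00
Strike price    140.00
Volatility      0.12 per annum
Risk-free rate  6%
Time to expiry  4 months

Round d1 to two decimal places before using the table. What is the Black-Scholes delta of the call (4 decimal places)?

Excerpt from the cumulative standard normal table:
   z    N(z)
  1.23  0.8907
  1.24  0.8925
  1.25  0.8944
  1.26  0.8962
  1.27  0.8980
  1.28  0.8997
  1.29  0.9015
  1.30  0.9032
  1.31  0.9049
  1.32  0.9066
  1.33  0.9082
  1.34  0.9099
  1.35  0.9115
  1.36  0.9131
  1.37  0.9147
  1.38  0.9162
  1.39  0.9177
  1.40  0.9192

0.9066

σ√T = 0.12 × 0.5774 = 0.0693
d₁ = [ln(150/140) + (0.06 + 0.12²/2)·0.3333] / 0.0693 = [0.0690 + 0.0224] / 0.0693 = 1.3191 which rounds to 1.32
N(d₁) = N(1.32) = 0.9066
Δ_call = N(d₁) = 0.9066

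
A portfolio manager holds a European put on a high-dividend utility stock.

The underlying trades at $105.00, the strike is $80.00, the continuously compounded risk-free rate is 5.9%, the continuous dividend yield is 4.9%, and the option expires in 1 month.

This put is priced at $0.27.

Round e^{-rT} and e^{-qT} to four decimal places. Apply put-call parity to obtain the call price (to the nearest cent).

$25.23

exp(−qT) = exp(−0.049·0.08333) = 0.9959;  exp(−rT) = exp(−0.059·0.08333) = 0.9951
Put-call parity: C − P = S·e^(−qT) − K·e^(−rT) = 105·0.9959 − 80·0.9951 = 104.5695 − 79.6080 = 24.9615
C = P + (C − P) = 0.27 + (24.9615) = 25.2315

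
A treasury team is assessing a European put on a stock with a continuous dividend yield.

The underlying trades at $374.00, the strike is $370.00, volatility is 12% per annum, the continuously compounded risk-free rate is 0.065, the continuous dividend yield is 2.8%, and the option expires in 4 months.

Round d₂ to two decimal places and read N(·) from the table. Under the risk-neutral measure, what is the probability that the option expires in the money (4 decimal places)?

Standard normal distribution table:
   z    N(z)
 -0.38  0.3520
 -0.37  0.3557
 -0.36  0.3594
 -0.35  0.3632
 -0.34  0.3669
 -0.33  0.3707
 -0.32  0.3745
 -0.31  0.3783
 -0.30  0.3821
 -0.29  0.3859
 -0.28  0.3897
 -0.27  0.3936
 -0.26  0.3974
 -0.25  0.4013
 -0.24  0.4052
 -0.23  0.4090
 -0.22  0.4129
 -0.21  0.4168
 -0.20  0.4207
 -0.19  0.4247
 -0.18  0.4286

T = 0.3333;  σ√T = 0.0693
d₁ = [ln(374/370) + (0.065 − 0.028 + 0.12²/2)·0.3333] / 0.0693 = [0.0108 + 0.0147] / 0.0693 = 0.3679 which rounds to 0.37
d₂ = d₁ − σ√T = 0.3679 − 0.0693 = 0.2986 which rounds to 0.30
Pr(exercise) under Q = N(−d₂) = N(-0.30) = 0.3821

0.3821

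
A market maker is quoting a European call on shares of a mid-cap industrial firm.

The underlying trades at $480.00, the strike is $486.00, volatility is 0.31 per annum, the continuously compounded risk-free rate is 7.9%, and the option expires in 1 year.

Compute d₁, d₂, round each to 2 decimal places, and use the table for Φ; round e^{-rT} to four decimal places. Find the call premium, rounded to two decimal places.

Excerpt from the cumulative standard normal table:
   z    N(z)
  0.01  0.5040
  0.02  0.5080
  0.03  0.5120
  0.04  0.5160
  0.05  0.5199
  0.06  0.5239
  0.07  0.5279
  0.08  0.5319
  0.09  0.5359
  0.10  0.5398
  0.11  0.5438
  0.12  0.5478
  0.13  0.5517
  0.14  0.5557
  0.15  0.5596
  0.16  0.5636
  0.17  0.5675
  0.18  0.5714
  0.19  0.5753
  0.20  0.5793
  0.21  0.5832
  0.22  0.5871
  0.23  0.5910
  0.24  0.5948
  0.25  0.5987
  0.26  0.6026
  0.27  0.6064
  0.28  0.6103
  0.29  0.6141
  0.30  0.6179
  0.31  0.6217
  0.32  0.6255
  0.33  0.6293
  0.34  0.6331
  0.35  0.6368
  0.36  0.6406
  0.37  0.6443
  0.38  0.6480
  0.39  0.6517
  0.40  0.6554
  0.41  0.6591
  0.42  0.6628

$74.00

T = 1;  σ√T = 0.3100
d₁ = [ln(480/486) + (0.079 + 0.31²/2)·1] / 0.3100 = [-0.0124 + 0.1270] / 0.3100 = 0.3698 → 0.37
d₂ = d₁ − σ√T = 0.3698 − 0.3100 = 0.0598 → 0.06
exp(−rT) = exp(−0.079·1) = 0.9240
N(d₁) = N(0.37) = 0.6443;  N(d₂) = N(0.06) = 0.5239
C = 480·0.6443 − 486·0.9240·0.5239 = 309.2640 − 235.2646 = 73.9994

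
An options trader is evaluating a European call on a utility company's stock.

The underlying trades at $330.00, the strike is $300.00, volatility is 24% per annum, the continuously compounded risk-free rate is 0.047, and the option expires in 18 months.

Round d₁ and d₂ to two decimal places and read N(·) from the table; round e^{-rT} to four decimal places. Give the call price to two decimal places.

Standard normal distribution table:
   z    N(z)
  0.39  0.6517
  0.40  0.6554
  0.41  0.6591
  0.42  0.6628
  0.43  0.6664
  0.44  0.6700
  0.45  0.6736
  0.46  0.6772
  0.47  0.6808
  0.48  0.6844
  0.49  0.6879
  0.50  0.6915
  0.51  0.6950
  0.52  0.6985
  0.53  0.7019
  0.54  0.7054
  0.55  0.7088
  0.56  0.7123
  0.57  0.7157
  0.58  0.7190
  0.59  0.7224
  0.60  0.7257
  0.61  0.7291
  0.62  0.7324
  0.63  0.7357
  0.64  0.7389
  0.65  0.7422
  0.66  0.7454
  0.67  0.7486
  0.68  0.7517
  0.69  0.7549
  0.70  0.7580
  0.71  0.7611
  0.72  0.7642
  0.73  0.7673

$65.86

T = 1.5;  σ√T = 0.2939
d₁ = [ln(330/300) + (0.047 + 0.24²/2)·1.5] / 0.2939 = [0.0953 + 0.1137] / 0.2939 = 0.7111 ⇒ 0.71
d₂ = d₁ − σ√T = 0.7111 − 0.2939 = 0.4171 ⇒ 0.42
exp(−rT) = exp(−0.047·1.5) = 0.9319
N(d₁) = N(0.71) = 0.7611;  N(d₂) = N(0.42) = 0.6628
C = 330·0.7611 − 300·0.9319·0.6628 = 251.1630 − 185.2990 = 65.8640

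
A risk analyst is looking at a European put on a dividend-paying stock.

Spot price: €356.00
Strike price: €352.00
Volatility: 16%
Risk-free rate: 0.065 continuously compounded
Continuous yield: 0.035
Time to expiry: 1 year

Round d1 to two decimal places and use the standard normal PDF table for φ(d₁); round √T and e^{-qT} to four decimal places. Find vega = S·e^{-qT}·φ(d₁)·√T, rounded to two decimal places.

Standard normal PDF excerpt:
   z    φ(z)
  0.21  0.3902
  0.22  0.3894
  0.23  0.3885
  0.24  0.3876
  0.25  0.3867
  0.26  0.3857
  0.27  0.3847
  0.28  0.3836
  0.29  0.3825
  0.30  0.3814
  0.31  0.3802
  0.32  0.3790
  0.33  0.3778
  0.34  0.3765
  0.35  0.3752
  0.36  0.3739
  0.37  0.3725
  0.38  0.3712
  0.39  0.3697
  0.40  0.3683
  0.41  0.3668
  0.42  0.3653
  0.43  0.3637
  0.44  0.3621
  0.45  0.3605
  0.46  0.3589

129.42

σ√T = 0.16·√1 = 0.1600
d₁ = [ln(356/352) + (0.065 − 0.035 + 0.16²/2)·1] / 0.1600 = [0.0113 + 0.0428] / 0.1600 = 0.3381 ⇒ 0.34
√T = √1 = 1.0000
φ(d₁) = φ(0.34) = 0.3765
e^(−qT) = e^(−0.035·1) = 0.9656
vega = S·e^(−qT)·φ(d₁)·√T = 356·0.9656·0.3765·1.0000 = 129.4232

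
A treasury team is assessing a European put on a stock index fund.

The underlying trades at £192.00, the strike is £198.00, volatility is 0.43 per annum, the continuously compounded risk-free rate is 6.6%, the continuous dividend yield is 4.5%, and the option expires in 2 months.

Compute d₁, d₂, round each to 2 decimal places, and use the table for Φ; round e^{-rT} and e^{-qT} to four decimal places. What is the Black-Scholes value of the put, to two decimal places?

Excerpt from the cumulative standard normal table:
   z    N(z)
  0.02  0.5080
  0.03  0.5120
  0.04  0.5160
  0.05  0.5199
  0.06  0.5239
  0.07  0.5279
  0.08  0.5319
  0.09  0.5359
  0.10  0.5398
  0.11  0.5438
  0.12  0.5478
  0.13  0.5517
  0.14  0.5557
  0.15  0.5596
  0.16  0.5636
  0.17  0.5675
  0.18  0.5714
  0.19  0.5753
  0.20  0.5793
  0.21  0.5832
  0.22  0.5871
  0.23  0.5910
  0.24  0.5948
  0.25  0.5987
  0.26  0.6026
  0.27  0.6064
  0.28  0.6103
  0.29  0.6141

£15.89

T = 0.1667;  σ√T = 0.1755
d₁ = [ln(192/198) + (0.066 − 0.045 + ½·0.43²)·0.1667] / (σ√T) = (-0.0308 + 0.0189) / 0.1755 = -0.0676 ⇒ -0.07
d₂ = -0.0676 − 0.1755 = -0.2431 ⇒ -0.24
exp(−qT) = exp(−0.045·0.1667) = 0.9925;  exp(−rT) = exp(−0.066·0.1667) = 0.9891
N(−d₂) = N(0.24) = 0.5948;  N(−d₁) = N(0.07) = 0.5279
P = 198·0.9891·0.5948 − 192·0.9925·0.5279 = 116.4867 − 100.5966 = 15.8901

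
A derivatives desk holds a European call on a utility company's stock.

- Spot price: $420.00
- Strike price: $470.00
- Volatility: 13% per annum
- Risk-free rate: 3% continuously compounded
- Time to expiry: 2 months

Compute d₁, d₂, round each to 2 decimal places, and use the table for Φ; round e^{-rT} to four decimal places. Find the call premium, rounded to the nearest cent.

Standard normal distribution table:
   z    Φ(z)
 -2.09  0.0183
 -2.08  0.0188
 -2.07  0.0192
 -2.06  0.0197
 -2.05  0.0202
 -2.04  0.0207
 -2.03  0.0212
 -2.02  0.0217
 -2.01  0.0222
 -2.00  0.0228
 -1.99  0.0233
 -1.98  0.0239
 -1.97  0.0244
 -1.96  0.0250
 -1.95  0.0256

T = 0.1667;  σ√T = 0.0531
ln(S/K) + (r + σ²/2)T = ln(420/470) + (0.03 + 0.13²/2)·0.1667 = -0.1125 + 0.0064 = -0.1061
d₁ = -0.1061 / 0.0531 = -1.9986 → -2.00
d₂ = d₁ − σ√T = -1.9986 − 0.0531 = -2.0517 → -2.05
exp(−rT) = exp(−0.03·0.1667) = 0.9950
C = 420·N(-2.00) − 470·0.9950·N(-2.05) = 420·0.0228 − 470·0.9950·0.0202 = 9.5760 − 9.4465 = 0.1295

$0.13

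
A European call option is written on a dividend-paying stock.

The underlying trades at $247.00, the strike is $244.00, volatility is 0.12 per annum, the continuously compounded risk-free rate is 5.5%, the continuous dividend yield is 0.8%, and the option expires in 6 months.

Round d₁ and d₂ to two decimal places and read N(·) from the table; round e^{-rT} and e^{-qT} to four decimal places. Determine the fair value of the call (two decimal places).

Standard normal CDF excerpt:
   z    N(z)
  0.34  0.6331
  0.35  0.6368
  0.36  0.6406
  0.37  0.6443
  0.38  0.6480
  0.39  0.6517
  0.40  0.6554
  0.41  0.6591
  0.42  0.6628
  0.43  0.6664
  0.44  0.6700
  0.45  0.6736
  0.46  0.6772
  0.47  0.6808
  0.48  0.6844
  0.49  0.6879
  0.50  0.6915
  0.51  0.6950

σ√T = 0.12 × 0.7071 = 0.0849
d₁ = [ln(247/244) + (0.055 − 0.008 + 0.12²/2)·0.5] / 0.0849 = [0.0122 + 0.0271] / 0.0849 = 0.4634 → 0.46
d₂ = d₁ − σ√T = 0.4634 − 0.0849 = 0.3785 → 0.38
exp(−qT) = exp(−0.008·0.5) = 0.9960;  exp(−rT) = exp(−0.055·0.5) = 0.9729
N(d₁) = N(0.46) = 0.6772;  N(d₂) = N(0.38) = 0.6480
C = 247·0.9960·0.6772 − 244·0.9729·0.6480 = 166.5993 − 153.8272 = 12.7722

$12.77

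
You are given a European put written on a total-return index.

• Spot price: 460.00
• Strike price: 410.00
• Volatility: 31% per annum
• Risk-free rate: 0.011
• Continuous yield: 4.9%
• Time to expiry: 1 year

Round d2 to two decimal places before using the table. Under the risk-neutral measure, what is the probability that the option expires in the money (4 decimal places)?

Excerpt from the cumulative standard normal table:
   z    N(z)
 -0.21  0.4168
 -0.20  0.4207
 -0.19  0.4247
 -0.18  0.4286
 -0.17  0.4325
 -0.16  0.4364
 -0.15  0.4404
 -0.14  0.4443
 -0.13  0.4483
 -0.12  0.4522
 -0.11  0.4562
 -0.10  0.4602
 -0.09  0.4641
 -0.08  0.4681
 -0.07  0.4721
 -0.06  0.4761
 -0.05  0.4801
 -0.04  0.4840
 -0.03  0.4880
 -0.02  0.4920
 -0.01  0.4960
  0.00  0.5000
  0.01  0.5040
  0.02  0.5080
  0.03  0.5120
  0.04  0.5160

σ√T = 0.31·√1 = 0.3100
d₁ = [ln(460/410) + (0.011 − 0.049 + 0.31²/2)·1] / 0.3100 = [0.1151 + 0.0100] / 0.3100 = 0.4036 → 0.40
d₂ = d₁ − σ√T = 0.4036 − 0.3100 = 0.0936 → 0.09
Risk-neutral Pr[S_T < K] = N(−d₂) = N(-0.09) = 0.4641

0.4641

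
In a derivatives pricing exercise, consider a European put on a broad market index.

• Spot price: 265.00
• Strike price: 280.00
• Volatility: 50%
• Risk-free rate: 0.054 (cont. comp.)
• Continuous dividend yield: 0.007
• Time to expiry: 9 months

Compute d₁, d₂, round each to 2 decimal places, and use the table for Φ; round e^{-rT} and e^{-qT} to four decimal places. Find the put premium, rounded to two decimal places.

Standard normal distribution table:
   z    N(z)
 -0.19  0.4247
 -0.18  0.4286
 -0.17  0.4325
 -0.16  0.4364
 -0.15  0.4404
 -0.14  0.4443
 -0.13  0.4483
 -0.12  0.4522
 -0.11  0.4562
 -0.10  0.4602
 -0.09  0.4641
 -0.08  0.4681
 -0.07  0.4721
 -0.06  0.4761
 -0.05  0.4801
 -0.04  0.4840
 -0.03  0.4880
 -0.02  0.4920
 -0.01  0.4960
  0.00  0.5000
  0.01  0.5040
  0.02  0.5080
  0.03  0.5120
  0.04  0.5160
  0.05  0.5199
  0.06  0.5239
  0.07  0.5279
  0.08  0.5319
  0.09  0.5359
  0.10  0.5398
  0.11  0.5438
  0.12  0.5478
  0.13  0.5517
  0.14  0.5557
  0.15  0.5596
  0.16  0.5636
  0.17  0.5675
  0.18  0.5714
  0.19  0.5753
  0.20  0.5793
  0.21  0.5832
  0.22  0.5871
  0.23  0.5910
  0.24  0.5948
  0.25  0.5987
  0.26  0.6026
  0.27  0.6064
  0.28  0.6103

T = 0.75;  σ√T = 0.4330
d₁ = [ln(265/280) + (0.054 − 0.007 + 0.5²/2)·0.75] / 0.4330 = [-0.0551 + 0.1290] / 0.4330 = 0.1708 ≈ 0.17
d₂ = d₁ − σ√T = 0.1708 − 0.4330 = -0.2623 ≈ -0.26
e^(−qT) = e^(−0.007·0.75) = 0.9948;  e^(−rT) = e^(−0.054·0.75) = 0.9603
N(−d₂) = N(0.26) = 0.6026;  N(−d₁) = N(-0.17) = 0.4325
P = 280·0.9603·0.6026 − 265·0.9948·0.4325 = 162.0295 − 114.0165 = 48.0130

48.01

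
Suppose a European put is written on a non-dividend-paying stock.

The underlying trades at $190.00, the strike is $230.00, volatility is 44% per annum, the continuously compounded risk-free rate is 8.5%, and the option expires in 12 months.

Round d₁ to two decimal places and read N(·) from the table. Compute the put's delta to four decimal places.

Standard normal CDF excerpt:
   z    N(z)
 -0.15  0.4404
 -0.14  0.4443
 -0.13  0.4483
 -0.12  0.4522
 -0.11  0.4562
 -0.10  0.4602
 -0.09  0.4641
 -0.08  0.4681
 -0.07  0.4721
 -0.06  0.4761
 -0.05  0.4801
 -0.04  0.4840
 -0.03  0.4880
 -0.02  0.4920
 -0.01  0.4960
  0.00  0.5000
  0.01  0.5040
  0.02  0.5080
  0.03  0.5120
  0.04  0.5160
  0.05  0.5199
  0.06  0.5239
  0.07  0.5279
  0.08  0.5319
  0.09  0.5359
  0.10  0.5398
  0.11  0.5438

-0.5080

σ√T = 0.44 × 1.0000 = 0.4400
d₁ = [ln(190/230) + (0.085 + 0.44²/2)·1] / 0.4400 = [-0.1911 + 0.1818] / 0.4400 = -0.0210 ⇒ -0.02
N(d₁) = N(-0.02) = 0.4920
Δ_put = N(d₁) − 1 = 0.4920 − 1 = -0.5080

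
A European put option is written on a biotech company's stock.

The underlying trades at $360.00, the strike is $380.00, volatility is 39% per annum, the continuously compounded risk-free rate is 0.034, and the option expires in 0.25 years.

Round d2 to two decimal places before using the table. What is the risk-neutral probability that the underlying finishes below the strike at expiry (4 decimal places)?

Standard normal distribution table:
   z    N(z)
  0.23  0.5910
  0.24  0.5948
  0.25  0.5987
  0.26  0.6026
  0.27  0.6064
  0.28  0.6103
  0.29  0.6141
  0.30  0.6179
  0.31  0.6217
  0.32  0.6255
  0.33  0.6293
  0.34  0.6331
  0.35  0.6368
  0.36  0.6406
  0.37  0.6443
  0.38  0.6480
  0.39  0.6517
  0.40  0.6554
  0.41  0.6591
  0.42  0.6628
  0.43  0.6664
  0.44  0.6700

0.6293

σ√T = 0.39·√0.25 = 0.1950
ln(S/K) + (r + σ²/2)T = ln(360/380) + (0.034 + 0.39²/2)·0.25 = -0.0541 + 0.0275 = -0.0266
d₁ = -0.0266 / 0.1950 = -0.1362 ⇒ -0.14
d₂ = d₁ − σ√T = -0.1362 − 0.1950 = -0.3312 ⇒ -0.33
Pr(exercise) under Q = N(−d₂) = N(0.33) = 0.6293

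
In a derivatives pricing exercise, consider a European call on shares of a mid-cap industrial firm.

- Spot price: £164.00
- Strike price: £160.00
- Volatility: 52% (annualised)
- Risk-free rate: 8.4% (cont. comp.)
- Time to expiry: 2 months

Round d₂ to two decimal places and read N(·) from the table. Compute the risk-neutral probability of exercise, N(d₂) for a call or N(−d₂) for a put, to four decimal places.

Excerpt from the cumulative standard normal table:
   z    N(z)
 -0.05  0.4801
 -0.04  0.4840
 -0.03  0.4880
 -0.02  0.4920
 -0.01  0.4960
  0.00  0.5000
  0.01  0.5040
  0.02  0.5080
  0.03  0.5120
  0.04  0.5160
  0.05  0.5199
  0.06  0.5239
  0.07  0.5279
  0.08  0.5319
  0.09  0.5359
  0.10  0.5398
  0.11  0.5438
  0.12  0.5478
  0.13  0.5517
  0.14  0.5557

T = 0.1667;  σ√T = 0.2123
d₁ = [ln(164/160) + (0.084 + 0.52²/2)·0.1667] / 0.2123 = [0.0247 + 0.0365] / 0.2123 = 0.2884 ⇒ 0.29
d₂ = d₁ − σ√T = 0.2884 − 0.2123 = 0.0761 ⇒ 0.08
Risk-neutral Pr[S_T > K] = N(d₂) = N(0.08) = 0.5319

0.5319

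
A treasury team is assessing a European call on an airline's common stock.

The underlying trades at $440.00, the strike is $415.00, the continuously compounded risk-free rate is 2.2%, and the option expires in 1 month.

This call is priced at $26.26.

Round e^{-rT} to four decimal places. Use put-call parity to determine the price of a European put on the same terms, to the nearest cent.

$0.51

e^(−rT) = e^(−0.022·0.08333) = 0.9982
Put-call parity: C − P = S − K·e^(−rT) = 440 − 415·0.9982 = 440 − 414.2530 = 25.7470
P = C − (C − P) = 26.26 − (25.7470) = 0.5130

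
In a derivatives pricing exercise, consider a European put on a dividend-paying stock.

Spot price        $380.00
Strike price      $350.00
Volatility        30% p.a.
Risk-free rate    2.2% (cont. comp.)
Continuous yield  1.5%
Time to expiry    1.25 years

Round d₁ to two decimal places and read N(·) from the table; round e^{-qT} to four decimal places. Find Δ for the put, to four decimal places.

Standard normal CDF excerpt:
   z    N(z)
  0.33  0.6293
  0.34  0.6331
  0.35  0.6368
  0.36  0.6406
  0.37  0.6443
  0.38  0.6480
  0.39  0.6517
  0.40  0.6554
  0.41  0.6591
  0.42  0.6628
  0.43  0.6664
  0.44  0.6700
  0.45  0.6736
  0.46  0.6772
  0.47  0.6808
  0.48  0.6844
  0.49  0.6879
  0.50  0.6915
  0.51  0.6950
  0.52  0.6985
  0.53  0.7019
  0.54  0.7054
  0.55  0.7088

σ√T = 0.3 × 1.1180 = 0.3354
ln(S/K) + (r − q + σ²/2)T = ln(380/350) + (0.022 − 0.015 + 0.3²/2)·1.25 = 0.0822 + 0.0650 = 0.1472
d₁ = 0.1472 / 0.3354 = 0.4390 → 0.44
N(d₁) = N(0.44) = 0.6700
Δ_put = e^(−qT)·(N(d₁) − 1) = 0.9814·(0.6700 − 1) = -0.3239

-0.3239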